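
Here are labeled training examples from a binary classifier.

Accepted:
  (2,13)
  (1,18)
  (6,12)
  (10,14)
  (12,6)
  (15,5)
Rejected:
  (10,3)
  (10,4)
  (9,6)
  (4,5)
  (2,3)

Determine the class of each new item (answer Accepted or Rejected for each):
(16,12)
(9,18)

Accepted, Accepted

All 'Accepted' examples share one property — max ≥ 12 — and every 'Rejected' example lacks it.
(16,12): Accepted (max 16).
(9,18): Accepted (max 18).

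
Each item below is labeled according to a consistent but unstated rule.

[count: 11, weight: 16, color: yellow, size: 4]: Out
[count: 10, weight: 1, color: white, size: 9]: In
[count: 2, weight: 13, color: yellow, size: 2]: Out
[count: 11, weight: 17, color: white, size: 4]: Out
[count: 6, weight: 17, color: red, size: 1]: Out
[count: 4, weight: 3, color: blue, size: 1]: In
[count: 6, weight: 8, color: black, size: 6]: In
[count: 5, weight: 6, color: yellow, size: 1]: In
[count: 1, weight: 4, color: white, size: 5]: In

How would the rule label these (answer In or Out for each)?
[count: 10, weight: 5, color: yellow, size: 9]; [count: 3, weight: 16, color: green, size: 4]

'In' ⟺ weight ≤ 8.
[count: 10, weight: 5, color: yellow, size: 9]: In (weight = 5). [count: 3, weight: 16, color: green, size: 4]: Out (weight = 16).

In, Out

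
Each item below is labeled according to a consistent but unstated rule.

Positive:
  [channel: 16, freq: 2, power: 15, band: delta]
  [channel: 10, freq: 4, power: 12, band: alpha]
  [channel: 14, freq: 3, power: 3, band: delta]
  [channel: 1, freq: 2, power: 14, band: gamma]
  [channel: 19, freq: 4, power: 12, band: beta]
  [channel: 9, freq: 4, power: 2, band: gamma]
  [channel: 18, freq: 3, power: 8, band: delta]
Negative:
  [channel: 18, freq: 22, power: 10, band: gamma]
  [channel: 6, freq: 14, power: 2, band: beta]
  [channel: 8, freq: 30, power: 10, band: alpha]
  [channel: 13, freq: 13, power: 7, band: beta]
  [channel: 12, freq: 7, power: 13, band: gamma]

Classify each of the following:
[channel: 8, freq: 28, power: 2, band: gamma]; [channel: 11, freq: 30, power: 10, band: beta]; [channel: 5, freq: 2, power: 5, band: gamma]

One predicate separates the groups cleanly: freq ≤ 4.
[channel: 8, freq: 28, power: 2, band: gamma] — freq = 28, hence Negative.
[channel: 11, freq: 30, power: 10, band: beta] — freq = 30, hence Negative.
[channel: 5, freq: 2, power: 5, band: gamma] — freq = 2, hence Positive.

Negative, Negative, Positive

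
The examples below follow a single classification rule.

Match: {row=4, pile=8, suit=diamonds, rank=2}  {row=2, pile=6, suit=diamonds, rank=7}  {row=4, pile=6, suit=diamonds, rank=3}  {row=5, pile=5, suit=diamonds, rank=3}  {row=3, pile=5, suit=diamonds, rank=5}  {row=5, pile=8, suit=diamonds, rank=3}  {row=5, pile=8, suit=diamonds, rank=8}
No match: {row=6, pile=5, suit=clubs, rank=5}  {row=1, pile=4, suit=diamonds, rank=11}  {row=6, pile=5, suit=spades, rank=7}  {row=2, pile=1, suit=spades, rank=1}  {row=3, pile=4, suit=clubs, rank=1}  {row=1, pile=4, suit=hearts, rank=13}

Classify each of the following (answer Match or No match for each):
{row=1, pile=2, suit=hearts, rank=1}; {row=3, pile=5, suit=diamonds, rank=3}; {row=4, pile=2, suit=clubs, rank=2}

No match, Match, No match

Every 'Match' example satisfies: suit is diamonds AND row ≥ 2. None of the 'No match' examples do.
{row=1, pile=2, suit=hearts, rank=1} — suit is hearts, row = 1, hence No match.
{row=3, pile=5, suit=diamonds, rank=3} — suit is diamonds, row = 3, hence Match.
{row=4, pile=2, suit=clubs, rank=2} — suit is clubs, row = 4, hence No match.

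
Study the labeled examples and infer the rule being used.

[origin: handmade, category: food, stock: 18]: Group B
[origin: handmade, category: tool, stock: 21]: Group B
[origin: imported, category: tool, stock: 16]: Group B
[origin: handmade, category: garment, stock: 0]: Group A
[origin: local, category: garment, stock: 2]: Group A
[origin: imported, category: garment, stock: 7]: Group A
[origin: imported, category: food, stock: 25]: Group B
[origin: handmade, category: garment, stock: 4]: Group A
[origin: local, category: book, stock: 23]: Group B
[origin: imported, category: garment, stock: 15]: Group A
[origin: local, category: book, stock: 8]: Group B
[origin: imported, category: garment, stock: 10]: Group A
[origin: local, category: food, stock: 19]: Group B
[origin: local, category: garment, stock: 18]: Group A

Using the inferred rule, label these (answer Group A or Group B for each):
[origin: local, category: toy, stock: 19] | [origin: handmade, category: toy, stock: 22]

The distinguishing property — category is garment — holds for all the 'Group A' cases and none of the 'Group B' cases.

Group B, Group B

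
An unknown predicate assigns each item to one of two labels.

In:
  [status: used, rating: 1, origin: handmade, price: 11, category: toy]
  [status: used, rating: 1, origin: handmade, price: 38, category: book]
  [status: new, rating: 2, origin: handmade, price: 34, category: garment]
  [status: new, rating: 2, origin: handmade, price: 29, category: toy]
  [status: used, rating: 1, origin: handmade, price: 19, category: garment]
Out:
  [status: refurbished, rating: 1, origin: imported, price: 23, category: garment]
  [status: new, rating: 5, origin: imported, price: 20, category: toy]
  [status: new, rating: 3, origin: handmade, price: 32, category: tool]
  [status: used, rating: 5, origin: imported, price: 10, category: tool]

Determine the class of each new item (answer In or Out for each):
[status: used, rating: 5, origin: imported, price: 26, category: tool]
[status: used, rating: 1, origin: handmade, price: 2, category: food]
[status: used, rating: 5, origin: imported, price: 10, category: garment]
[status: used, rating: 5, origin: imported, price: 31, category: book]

One predicate separates the groups cleanly: origin is handmade AND rating ≤ 2.
[status: used, rating: 5, origin: imported, price: 26, category: tool] → origin is imported, rating = 5 → Out. [status: used, rating: 1, origin: handmade, price: 2, category: food] → origin is handmade, rating = 1 → In. [status: used, rating: 5, origin: imported, price: 10, category: garment] → origin is imported, rating = 5 → Out. [status: used, rating: 5, origin: imported, price: 31, category: book] → origin is imported, rating = 5 → Out.

Out, In, Out, Out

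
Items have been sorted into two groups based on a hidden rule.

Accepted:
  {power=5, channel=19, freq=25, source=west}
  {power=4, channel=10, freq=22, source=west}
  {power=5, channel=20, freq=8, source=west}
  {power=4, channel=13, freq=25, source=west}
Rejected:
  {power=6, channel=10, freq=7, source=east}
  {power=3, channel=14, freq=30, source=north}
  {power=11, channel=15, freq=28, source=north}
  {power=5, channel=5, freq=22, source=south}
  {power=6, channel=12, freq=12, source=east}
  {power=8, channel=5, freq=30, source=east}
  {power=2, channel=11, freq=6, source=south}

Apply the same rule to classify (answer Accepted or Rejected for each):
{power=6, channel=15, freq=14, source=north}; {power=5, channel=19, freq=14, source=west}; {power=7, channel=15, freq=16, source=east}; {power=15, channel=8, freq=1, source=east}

The common property of the 'Accepted' items is: source is west. No 'Rejected' item has it.
{power=6, channel=15, freq=14, source=north} → source is north → Rejected. {power=5, channel=19, freq=14, source=west} → source is west → Accepted. {power=7, channel=15, freq=16, source=east} → source is east → Rejected. {power=15, channel=8, freq=1, source=east} → source is east → Rejected.

Rejected, Accepted, Rejected, Rejected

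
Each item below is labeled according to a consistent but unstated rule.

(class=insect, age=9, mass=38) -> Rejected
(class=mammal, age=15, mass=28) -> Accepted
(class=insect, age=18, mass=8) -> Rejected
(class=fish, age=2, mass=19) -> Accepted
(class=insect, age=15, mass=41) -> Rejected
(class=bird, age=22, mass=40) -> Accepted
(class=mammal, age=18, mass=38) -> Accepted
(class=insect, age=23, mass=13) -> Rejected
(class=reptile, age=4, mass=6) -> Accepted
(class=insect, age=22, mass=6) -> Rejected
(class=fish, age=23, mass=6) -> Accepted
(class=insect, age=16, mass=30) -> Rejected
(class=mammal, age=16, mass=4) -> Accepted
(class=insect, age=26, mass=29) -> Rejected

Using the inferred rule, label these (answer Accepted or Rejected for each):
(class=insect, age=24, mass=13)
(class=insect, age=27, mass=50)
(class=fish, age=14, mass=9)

Checking candidate rules against both groups, what survives is: class is not insect.
(class=insect, age=24, mass=13): class is insect, does not pass → Rejected.
(class=insect, age=27, mass=50): class is insect, does not pass → Rejected.
(class=fish, age=14, mass=9): class is fish, fits → Accepted.

Rejected, Rejected, Accepted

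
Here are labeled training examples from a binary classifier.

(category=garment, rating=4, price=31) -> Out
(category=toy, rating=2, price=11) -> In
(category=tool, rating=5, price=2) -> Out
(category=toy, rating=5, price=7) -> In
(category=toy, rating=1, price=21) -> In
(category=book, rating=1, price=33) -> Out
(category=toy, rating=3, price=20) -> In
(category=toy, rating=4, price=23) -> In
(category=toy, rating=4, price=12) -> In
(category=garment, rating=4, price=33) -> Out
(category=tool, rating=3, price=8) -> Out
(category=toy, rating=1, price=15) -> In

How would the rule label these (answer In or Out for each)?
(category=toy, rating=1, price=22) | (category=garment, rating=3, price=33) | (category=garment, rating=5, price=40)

The common property of the 'In' items is: category is toy. No 'Out' item has it.
(category=toy, rating=1, price=22): category is toy — passes, so In. (category=garment, rating=3, price=33): category is garment — doesn't match, so Out. (category=garment, rating=5, price=40): category is garment — doesn't match, so Out.

In, Out, Out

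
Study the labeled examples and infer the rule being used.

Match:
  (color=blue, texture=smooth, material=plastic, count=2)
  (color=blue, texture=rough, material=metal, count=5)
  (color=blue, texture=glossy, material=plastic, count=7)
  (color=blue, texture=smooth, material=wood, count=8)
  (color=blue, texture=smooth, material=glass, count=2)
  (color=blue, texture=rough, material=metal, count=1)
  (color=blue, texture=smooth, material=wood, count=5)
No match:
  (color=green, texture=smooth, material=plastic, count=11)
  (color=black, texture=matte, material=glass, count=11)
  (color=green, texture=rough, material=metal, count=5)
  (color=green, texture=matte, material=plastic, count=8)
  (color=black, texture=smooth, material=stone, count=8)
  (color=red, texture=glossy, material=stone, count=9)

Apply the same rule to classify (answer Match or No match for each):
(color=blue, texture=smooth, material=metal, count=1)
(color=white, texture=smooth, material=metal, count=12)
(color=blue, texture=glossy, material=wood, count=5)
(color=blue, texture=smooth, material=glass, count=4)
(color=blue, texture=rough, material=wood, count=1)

Match, No match, Match, Match, Match

One predicate separates the groups cleanly: color is blue.
(color=blue, texture=smooth, material=metal, count=1): color is blue, has this property → Match. (color=white, texture=smooth, material=metal, count=12): color is white, fails the rule → No match. (color=blue, texture=glossy, material=wood, count=5): color is blue, has this property → Match. (color=blue, texture=smooth, material=glass, count=4): color is blue, has this property → Match. (color=blue, texture=rough, material=wood, count=1): color is blue, has this property → Match.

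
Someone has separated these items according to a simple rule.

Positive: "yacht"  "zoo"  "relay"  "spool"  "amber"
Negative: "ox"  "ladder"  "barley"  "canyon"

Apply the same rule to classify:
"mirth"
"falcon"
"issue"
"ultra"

The common property of the 'Positive' items is: odd length. No 'Negative' item has it.
"mirth" → length 5 → Positive.
"falcon" → length 6 → Negative.
"issue" → length 5 → Positive.
"ultra" → length 5 → Positive.

Positive, Negative, Positive, Positive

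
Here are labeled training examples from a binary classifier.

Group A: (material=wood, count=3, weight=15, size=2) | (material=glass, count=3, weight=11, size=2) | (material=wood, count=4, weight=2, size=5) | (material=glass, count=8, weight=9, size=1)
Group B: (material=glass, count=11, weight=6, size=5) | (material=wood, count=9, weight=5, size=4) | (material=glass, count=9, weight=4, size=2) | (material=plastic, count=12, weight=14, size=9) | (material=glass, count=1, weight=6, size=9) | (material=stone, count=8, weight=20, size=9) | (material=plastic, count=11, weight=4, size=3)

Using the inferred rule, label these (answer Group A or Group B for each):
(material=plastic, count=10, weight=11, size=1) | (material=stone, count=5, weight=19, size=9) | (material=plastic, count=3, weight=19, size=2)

The distinguishing property — count ≤ 8 AND size ≤ 5 — holds for all the 'Group A' cases and none of the 'Group B' cases.

Group B, Group B, Group A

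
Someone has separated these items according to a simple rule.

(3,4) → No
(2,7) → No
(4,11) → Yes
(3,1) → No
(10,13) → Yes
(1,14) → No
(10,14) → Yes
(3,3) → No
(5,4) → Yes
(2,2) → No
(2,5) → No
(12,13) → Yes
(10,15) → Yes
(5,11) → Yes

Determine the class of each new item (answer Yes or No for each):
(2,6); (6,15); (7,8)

Rule: first ≥ 4. This holds for each 'Yes' example and fails for each 'No' one.

No, Yes, Yes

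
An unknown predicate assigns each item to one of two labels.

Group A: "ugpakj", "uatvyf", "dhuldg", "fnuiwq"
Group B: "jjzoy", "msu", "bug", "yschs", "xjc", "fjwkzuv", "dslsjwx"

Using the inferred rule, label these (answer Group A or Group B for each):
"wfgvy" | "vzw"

Group B, Group B

A rule that fits every label: even length — true of each 'Group A' example, false of each 'Group B' one.
"wfgvy": length 5, does not fit → Group B. "vzw": length 3, does not fit → Group B.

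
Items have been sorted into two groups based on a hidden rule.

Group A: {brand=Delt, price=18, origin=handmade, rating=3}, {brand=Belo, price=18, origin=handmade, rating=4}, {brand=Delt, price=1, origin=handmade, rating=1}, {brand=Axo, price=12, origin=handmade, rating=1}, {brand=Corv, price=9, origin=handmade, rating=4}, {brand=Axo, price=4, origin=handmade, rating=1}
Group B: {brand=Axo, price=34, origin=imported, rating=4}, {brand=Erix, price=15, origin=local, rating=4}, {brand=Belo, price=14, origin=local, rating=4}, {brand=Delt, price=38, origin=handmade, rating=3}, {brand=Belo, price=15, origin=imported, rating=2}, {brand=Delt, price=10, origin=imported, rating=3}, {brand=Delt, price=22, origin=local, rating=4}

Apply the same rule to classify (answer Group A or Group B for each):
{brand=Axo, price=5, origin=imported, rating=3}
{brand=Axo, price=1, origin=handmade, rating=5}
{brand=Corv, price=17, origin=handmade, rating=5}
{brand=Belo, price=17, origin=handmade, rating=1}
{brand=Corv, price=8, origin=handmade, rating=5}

Group B, Group A, Group A, Group A, Group A

The classifier is using: origin is handmade AND price ≤ 18.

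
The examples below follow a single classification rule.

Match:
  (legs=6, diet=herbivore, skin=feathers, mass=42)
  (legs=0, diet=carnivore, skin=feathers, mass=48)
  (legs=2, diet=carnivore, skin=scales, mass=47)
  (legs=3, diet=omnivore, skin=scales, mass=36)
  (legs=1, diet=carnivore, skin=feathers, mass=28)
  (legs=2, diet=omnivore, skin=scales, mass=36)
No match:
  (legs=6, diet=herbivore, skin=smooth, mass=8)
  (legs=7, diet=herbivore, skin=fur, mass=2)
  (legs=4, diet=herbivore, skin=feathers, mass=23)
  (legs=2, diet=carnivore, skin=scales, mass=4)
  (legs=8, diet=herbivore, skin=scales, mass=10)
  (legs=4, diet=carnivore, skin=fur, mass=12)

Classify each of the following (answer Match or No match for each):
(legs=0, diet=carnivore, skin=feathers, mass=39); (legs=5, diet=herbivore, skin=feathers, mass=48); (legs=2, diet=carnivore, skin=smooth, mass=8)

Rule: mass ≥ 28. This holds for each 'Match' example and fails for each 'No match' one.

Match, Match, No match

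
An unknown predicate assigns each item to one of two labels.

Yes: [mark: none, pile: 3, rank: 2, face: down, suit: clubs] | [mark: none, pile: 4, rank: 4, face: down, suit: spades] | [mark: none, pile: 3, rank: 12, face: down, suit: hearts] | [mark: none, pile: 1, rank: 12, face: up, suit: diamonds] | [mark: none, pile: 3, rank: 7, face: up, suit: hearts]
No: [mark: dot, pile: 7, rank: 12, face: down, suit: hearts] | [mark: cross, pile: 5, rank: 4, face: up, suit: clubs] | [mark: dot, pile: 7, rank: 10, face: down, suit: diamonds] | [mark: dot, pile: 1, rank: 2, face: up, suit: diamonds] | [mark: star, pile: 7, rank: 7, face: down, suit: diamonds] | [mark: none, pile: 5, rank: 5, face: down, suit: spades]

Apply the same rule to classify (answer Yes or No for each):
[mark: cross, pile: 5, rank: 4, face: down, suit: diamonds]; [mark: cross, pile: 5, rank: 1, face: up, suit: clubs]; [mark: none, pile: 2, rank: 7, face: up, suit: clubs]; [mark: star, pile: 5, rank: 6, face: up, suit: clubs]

The pattern is that an item is 'Yes' exactly when: mark is none AND pile ≤ 4.
[mark: cross, pile: 5, rank: 4, face: down, suit: diamonds]: mark is cross, pile = 5 — doesn't qualify, so No.
[mark: cross, pile: 5, rank: 1, face: up, suit: clubs]: mark is cross, pile = 5 — doesn't qualify, so No.
[mark: none, pile: 2, rank: 7, face: up, suit: clubs]: mark is none, pile = 2 — passes, so Yes.
[mark: star, pile: 5, rank: 6, face: up, suit: clubs]: mark is star, pile = 5 — doesn't qualify, so No.

No, No, Yes, No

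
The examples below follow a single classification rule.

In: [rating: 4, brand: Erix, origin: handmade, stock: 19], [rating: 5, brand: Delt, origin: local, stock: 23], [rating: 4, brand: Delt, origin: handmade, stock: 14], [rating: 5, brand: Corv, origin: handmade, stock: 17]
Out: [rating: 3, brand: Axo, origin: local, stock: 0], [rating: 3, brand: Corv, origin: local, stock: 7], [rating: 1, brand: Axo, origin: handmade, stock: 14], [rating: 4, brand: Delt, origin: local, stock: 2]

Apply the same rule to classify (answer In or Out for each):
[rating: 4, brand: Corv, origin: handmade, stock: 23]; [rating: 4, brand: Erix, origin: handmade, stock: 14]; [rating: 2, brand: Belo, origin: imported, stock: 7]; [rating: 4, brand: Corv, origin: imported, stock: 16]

In, In, Out, In

The distinguishing property — rating ≥ 4 AND stock ≥ 7 — holds for all the 'In' cases and none of the 'Out' cases.
[rating: 4, brand: Corv, origin: handmade, stock: 23]: rating = 4, stock = 23 — satisfies this, so In. [rating: 4, brand: Erix, origin: handmade, stock: 14]: rating = 4, stock = 14 — satisfies this, so In. [rating: 2, brand: Belo, origin: imported, stock: 7]: rating = 2, stock = 7 — does not fit, so Out. [rating: 4, brand: Corv, origin: imported, stock: 16]: rating = 4, stock = 16 — satisfies this, so In.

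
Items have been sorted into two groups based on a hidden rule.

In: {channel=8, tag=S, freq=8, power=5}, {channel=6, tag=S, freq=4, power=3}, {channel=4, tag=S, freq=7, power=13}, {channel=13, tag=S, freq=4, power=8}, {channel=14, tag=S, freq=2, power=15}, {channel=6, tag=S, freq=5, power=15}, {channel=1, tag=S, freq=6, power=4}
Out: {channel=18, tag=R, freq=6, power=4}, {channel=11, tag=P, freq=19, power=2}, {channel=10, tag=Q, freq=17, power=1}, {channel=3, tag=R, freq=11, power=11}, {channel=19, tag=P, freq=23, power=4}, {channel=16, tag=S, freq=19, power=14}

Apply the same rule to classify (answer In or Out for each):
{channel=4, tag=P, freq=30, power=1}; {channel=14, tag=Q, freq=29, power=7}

One predicate separates the groups cleanly: tag is S AND freq ≤ 8.
{channel=4, tag=P, freq=30, power=1}: tag is P, freq = 30 — fails this test, so Out. {channel=14, tag=Q, freq=29, power=7}: tag is Q, freq = 29 — fails this test, so Out.

Out, Out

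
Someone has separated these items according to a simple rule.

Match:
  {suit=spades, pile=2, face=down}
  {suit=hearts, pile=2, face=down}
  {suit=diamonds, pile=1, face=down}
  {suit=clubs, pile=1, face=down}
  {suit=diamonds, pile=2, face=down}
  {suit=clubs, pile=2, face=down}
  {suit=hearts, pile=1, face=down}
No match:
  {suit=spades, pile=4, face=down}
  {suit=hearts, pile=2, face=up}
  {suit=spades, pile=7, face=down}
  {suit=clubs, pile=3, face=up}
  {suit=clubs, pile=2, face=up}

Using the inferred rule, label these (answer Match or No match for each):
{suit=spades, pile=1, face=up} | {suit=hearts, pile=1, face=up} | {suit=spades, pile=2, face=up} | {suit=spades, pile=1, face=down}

No match, No match, No match, Match

The classifier is using: face is down AND pile ≤ 2.
No match: {suit=spades, pile=1, face=up}, since face is up, pile = 1. No match: {suit=hearts, pile=1, face=up}, since face is up, pile = 1. No match: {suit=spades, pile=2, face=up}, since face is up, pile = 2. Match: {suit=spades, pile=1, face=down}, since face is down, pile = 1.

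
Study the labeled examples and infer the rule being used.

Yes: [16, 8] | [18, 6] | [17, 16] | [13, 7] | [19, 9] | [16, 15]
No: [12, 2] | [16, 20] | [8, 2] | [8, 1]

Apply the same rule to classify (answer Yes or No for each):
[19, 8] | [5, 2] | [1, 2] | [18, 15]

Yes, No, No, Yes

Every 'Yes' example satisfies: first > second AND sum ≥ 20. None of the 'No' examples do.
[19, 8]: Yes (19 > 8, 19+8 = 27). [5, 2]: No (5 > 2, 5+2 = 7). [1, 2]: No (1 < 2, 1+2 = 3). [18, 15]: Yes (18 > 15, 18+15 = 33).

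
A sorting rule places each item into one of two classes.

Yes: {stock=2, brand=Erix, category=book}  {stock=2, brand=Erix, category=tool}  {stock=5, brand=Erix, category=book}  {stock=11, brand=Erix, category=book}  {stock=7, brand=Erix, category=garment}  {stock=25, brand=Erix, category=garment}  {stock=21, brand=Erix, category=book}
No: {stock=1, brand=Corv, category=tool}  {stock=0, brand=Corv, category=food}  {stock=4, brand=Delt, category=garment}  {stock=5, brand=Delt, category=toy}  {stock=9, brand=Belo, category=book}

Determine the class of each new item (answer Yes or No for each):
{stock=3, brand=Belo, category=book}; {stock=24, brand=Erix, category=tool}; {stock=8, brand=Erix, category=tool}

No, Yes, Yes

The simplest hypothesis consistent with all the labels is: brand is Erix.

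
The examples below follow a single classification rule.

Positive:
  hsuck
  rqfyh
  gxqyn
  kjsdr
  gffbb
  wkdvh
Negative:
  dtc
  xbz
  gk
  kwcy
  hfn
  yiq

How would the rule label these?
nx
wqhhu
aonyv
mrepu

Negative, Positive, Positive, Positive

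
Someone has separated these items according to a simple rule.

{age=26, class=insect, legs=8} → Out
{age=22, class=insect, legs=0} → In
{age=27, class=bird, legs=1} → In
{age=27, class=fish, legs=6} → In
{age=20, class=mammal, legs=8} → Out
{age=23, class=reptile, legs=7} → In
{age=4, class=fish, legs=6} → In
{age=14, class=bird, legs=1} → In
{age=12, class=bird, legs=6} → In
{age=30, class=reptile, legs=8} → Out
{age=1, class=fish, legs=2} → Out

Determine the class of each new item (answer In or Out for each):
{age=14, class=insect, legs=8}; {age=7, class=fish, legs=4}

Out, In

The simplest hypothesis consistent with all the labels is: legs ≤ 7 AND age ≥ 4.
{age=14, class=insect, legs=8}: Out (legs = 8, age = 14). {age=7, class=fish, legs=4}: In (legs = 4, age = 7).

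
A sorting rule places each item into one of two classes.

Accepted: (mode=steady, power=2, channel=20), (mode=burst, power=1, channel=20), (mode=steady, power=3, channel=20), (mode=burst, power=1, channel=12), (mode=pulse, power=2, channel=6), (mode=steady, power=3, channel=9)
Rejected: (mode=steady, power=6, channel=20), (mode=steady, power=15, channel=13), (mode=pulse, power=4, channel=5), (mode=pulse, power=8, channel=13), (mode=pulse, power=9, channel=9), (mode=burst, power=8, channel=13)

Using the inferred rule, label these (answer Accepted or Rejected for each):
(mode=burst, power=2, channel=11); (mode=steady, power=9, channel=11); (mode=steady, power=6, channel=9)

Every 'Accepted' example satisfies: power ≤ 3. None of the 'Rejected' examples do.

Accepted, Rejected, Rejected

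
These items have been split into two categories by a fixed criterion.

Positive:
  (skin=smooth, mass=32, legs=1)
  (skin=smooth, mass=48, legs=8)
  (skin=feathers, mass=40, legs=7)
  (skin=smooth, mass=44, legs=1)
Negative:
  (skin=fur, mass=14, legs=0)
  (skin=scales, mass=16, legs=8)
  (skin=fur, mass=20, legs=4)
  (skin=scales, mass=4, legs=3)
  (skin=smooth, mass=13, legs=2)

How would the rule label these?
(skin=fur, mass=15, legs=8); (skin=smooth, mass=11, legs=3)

A rule that fits every label: mass ≥ 32 — true of each 'Positive' example, false of each 'Negative' one.
(skin=fur, mass=15, legs=8) — mass = 15, hence Negative.
(skin=smooth, mass=11, legs=3) — mass = 11, hence Negative.

Negative, Negative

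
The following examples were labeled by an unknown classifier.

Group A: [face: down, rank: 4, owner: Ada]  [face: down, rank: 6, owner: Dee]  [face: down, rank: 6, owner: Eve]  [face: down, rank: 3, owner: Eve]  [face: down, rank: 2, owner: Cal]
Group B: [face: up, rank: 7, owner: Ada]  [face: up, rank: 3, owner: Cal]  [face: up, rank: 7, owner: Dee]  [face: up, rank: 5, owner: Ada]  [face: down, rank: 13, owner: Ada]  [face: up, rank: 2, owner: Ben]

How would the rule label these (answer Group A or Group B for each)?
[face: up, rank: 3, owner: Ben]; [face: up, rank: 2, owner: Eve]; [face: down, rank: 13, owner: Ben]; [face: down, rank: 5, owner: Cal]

The simplest hypothesis consistent with all the labels is: face is down AND rank ≤ 6.
[face: up, rank: 3, owner: Ben]: Group B (face is up, rank = 3). [face: up, rank: 2, owner: Eve]: Group B (face is up, rank = 2). [face: down, rank: 13, owner: Ben]: Group B (face is down, rank = 13). [face: down, rank: 5, owner: Cal]: Group A (face is down, rank = 5).

Group B, Group B, Group B, Group A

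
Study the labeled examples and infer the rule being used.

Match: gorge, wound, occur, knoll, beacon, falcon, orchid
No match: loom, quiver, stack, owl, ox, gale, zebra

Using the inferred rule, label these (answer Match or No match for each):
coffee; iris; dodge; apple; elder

The common property of the 'Match' items is: length ≥ 5 AND contains 'o'. No 'No match' item has it.
coffee: Match (length 6, has 'o').
iris: No match (length 4, no 'o').
dodge: Match (length 5, has 'o').
apple: No match (length 5, no 'o').
elder: No match (length 5, no 'o').

Match, No match, Match, No match, No match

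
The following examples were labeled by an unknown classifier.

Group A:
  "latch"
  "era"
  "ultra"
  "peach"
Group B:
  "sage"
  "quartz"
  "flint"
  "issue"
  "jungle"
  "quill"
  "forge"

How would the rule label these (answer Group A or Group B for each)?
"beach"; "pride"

All 'Group A' examples share one property — odd length AND contains 'a' — and every 'Group B' example lacks it.
"beach": length 5, has 'a', checks out → Group A. "pride": length 5, no 'a', doesn't qualify → Group B.

Group A, Group B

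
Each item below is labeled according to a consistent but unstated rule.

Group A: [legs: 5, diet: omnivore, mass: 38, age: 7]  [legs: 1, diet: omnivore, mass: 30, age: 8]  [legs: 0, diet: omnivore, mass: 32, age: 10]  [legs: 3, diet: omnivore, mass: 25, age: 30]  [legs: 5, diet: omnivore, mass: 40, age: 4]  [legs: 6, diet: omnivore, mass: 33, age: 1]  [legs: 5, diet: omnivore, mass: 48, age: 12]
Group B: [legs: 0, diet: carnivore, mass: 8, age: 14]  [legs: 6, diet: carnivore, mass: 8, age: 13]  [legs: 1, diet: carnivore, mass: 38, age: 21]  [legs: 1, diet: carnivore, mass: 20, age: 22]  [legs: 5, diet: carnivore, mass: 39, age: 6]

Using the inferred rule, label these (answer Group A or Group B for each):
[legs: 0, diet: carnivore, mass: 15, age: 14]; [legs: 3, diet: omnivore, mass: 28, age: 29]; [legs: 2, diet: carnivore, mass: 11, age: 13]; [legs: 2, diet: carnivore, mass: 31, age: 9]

Group B, Group A, Group B, Group B

One predicate separates the groups cleanly: diet is omnivore.
[legs: 0, diet: carnivore, mass: 15, age: 14]: diet is carnivore — does not satisfy this, so Group B. [legs: 3, diet: omnivore, mass: 28, age: 29]: diet is omnivore — qualifies, so Group A. [legs: 2, diet: carnivore, mass: 11, age: 13]: diet is carnivore — does not satisfy this, so Group B. [legs: 2, diet: carnivore, mass: 31, age: 9]: diet is carnivore — does not satisfy this, so Group B.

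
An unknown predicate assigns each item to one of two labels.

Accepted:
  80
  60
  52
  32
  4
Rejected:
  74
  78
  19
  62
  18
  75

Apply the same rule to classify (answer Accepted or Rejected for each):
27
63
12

Rejected, Rejected, Accepted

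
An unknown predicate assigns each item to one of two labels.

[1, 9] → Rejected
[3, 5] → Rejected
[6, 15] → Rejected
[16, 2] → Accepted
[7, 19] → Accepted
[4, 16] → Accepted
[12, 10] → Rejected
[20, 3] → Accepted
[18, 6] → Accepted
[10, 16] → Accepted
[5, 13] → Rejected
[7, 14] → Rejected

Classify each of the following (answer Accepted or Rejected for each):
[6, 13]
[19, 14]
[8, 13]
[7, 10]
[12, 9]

One predicate separates the groups cleanly: max ≥ 16.
[6, 13]: max 13, fails this test → Rejected.
[19, 14]: max 19, qualifies → Accepted.
[8, 13]: max 13, fails this test → Rejected.
[7, 10]: max 10, fails this test → Rejected.
[12, 9]: max 12, fails this test → Rejected.

Rejected, Accepted, Rejected, Rejected, Rejected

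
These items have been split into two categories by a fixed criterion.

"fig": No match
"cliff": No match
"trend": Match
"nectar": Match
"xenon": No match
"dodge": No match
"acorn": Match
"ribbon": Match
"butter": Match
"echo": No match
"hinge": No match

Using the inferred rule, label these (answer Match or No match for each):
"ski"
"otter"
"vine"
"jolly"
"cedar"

No match, Match, No match, No match, Match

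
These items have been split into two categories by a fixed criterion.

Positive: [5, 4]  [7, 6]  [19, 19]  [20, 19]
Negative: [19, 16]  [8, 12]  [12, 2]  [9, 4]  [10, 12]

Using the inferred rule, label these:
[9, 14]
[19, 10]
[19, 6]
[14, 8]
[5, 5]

Negative, Negative, Negative, Negative, Positive

One predicate separates the groups cleanly: |first − second| ≤ 1.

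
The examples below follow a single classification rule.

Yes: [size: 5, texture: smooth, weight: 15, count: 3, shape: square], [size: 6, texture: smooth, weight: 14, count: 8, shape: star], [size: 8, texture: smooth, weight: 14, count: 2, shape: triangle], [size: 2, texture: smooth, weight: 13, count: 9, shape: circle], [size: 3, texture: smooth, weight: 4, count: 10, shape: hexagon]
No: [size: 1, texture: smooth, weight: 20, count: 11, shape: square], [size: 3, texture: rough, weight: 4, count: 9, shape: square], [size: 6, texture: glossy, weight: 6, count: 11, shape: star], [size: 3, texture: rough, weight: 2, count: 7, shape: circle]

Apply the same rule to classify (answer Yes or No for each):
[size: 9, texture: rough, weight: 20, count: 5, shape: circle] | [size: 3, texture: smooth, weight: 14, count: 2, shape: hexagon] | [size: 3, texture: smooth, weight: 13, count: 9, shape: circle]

The distinguishing property — texture is smooth AND size ≥ 2 — holds for all the 'Yes' cases and none of the 'No' cases.
[size: 9, texture: rough, weight: 20, count: 5, shape: circle]: texture is rough, size = 9 — does not pass, so No. [size: 3, texture: smooth, weight: 14, count: 2, shape: hexagon]: texture is smooth, size = 3 — fits, so Yes. [size: 3, texture: smooth, weight: 13, count: 9, shape: circle]: texture is smooth, size = 3 — fits, so Yes.

No, Yes, Yes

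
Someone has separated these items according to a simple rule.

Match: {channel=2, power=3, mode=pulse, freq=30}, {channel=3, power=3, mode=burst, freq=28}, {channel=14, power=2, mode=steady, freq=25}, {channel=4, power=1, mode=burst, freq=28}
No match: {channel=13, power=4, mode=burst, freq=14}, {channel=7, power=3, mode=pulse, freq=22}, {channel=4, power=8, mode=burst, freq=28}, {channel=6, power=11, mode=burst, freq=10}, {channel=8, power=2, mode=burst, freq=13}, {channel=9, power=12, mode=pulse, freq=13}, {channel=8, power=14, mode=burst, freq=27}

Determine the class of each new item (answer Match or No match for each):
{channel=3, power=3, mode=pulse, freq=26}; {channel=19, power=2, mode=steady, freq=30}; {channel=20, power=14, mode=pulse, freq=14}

The distinguishing property — freq ≥ 25 AND power ≤ 3 — holds for all the 'Match' cases and none of the 'No match' cases.

Match, Match, No match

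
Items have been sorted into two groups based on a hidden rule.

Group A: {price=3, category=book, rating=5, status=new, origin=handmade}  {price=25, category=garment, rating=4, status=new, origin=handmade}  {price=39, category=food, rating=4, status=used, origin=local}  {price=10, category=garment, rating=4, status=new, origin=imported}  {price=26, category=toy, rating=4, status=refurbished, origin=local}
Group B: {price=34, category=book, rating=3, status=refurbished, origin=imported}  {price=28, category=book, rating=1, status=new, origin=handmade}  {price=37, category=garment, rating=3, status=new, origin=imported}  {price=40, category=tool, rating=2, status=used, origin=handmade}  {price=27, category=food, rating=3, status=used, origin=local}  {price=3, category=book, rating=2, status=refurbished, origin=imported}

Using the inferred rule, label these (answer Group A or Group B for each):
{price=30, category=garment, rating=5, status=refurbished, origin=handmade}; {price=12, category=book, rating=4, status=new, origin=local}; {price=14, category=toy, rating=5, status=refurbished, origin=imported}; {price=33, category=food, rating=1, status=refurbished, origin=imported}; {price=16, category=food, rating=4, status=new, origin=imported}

Rule: rating ≥ 4. This holds for each 'Group A' example and fails for each 'Group B' one.
{price=30, category=garment, rating=5, status=refurbished, origin=handmade}: Group A (rating = 5). {price=12, category=book, rating=4, status=new, origin=local}: Group A (rating = 4). {price=14, category=toy, rating=5, status=refurbished, origin=imported}: Group A (rating = 5). {price=33, category=food, rating=1, status=refurbished, origin=imported}: Group B (rating = 1). {price=16, category=food, rating=4, status=new, origin=imported}: Group A (rating = 4).

Group A, Group A, Group A, Group B, Group A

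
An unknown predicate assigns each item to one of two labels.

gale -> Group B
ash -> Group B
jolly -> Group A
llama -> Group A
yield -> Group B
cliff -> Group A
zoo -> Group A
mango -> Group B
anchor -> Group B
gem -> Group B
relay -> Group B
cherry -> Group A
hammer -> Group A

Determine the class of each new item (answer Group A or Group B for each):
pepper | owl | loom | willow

Group A, Group B, Group A, Group A

All 'Group A' examples share one property — has a double letter — and every 'Group B' example lacks it.
pepper: 'pp' doubled — meets the rule, so Group A. owl: no doubled letter — lacks this property, so Group B. loom: 'oo' doubled — meets the rule, so Group A. willow: 'll' doubled — meets the rule, so Group A.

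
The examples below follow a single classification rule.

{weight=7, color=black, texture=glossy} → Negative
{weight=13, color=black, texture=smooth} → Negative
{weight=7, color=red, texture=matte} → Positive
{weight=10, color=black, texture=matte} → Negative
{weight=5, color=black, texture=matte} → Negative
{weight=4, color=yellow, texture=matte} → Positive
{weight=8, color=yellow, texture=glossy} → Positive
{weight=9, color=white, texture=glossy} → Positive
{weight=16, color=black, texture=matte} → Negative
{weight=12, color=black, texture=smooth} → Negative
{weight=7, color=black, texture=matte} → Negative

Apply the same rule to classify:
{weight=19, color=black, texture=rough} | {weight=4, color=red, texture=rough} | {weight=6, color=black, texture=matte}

The distinguishing property — color is not black — holds for all the 'Positive' cases and none of the 'Negative' cases.
Negative: {weight=19, color=black, texture=rough}, since color is black. Positive: {weight=4, color=red, texture=rough}, since color is red. Negative: {weight=6, color=black, texture=matte}, since color is black.

Negative, Positive, Negative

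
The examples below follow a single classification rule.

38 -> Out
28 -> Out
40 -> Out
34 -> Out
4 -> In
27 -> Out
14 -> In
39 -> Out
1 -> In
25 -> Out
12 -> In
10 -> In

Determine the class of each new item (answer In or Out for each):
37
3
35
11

A rule that fits every label: at most 14 — true of each 'In' example, false of each 'Out' one.
Out: 37, since 37 > 14. In: 3, since 3 ≤ 14. Out: 35, since 35 > 14. In: 11, since 11 ≤ 14.

Out, In, Out, In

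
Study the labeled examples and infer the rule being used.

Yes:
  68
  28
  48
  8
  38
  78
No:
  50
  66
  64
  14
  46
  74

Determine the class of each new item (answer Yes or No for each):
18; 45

Yes, No

The pattern is that an item is 'Yes' exactly when: ends in digit 8.
18: last digit 8, passes → Yes.
45: last digit 5, doesn't match → No.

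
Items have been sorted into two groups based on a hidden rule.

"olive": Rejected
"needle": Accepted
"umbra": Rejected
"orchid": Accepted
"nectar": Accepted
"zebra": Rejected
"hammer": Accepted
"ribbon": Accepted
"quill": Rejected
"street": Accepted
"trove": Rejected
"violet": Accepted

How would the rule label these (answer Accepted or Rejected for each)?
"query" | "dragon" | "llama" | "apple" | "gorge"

Rejected, Accepted, Rejected, Rejected, Rejected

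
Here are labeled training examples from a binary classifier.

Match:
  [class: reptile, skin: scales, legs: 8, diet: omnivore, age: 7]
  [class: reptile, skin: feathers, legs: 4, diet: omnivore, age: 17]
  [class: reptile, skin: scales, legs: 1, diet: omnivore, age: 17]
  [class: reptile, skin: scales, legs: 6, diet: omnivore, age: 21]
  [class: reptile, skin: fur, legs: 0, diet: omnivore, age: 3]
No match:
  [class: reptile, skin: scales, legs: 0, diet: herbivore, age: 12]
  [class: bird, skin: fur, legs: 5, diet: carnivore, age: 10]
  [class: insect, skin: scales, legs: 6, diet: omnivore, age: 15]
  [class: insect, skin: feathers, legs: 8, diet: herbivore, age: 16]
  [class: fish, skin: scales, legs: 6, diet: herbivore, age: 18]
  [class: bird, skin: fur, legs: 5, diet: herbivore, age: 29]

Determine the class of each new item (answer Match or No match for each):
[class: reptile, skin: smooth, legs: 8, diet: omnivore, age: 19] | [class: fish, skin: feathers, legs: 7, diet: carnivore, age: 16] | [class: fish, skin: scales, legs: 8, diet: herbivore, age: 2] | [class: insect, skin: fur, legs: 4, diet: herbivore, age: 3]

Rule: class is reptile AND diet is omnivore. This holds for each 'Match' example and fails for each 'No match' one.
[class: reptile, skin: smooth, legs: 8, diet: omnivore, age: 19] — class is reptile, diet is omnivore, hence Match.
[class: fish, skin: feathers, legs: 7, diet: carnivore, age: 16] — class is fish, diet is carnivore, hence No match.
[class: fish, skin: scales, legs: 8, diet: herbivore, age: 2] — class is fish, diet is herbivore, hence No match.
[class: insect, skin: fur, legs: 4, diet: herbivore, age: 3] — class is insect, diet is herbivore, hence No match.

Match, No match, No match, No match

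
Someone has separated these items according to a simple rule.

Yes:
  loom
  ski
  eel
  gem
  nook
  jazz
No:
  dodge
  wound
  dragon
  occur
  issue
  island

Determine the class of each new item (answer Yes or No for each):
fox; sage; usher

Yes, Yes, No

All 'Yes' examples share one property — length ≤ 4 — and every 'No' example lacks it.
fox: length 3 — matches, so Yes.
sage: length 4 — matches, so Yes.
usher: length 5 — doesn't qualify, so No.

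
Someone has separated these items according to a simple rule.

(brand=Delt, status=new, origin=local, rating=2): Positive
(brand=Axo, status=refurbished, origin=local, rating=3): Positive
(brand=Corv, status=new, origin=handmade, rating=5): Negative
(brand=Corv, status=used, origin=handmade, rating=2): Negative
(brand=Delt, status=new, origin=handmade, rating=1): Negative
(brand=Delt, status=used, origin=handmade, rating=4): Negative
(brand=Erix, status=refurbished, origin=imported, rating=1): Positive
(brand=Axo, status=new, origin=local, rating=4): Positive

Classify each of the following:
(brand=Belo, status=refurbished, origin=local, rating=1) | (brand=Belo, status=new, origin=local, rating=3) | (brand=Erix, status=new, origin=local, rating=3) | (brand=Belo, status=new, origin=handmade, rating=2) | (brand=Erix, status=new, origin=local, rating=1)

Positive, Positive, Positive, Negative, Positive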